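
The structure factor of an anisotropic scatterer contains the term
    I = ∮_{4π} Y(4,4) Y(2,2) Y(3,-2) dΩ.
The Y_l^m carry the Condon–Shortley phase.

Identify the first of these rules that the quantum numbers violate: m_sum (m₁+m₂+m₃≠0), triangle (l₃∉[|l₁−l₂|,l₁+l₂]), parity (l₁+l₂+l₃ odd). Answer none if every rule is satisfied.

m_sum

m₁+m₂+m₃ = 4 + 2 − 2 = 4  ✗
triangle: |4−2|=2 ≤ l₃=3 ≤ 4+2=6
parity: l₁+l₂+l₃ = 9 is odd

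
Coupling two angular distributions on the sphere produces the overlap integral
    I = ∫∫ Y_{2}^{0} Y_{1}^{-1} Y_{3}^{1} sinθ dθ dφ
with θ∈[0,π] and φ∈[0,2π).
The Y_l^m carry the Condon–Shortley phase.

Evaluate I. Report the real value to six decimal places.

Rules hold: Σm=0, L=6 even, 1≤3≤3.
N = 5·3·7 = 105
Δ = 0!·4!·2!/7! = 1/105
Racah Σ t=0..0: t=0:+1/4 = 1/4
⇒ 3j(2 1 3; 0 0 0)² = 3/35, sgn -1
Racah Σ t=0..0: t=0:+1/8 = 1/8
⇒ 3j(2 1 3; 0 -1 1)² = 2/35, sgn +1
4πI² = N·(3j₀)²·(3jₘ)² = 18/35
I = -1·√(0.514286/4π) = -0.20230066

-0.202301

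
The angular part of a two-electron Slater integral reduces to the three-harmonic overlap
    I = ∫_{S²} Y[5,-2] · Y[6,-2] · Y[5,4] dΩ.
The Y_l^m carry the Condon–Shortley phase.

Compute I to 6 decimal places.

Checks pass: Σm=0; 16 even; l₃=5∈[1,11].
(2·5+1)(2·6+1)(2·5+1) = 1573
Δ: 6! 4! 6! / 17! → 1/28588560
sum: t=1:−1/345600 t=2:+1/13824 t=3:−1/5184 t=4:+1/13824 t=5:−1/345600 = -7/129600
3j²(5 6 5; 0 0 0) = Δ·Π!·Σ² = 80/7293  (sign +1)
sum: t=3:−1/103680 t=4:+1/207360 = -1/207360
3j²(5 6 5; -2 -2 4) = Δ·Π!·Σ² = 21/2431  (sign +1)
combine: 4πI² = 1573·80/7293·21/2431 = 560/3757
take √, sign +1: I = 0.10891018

0.108910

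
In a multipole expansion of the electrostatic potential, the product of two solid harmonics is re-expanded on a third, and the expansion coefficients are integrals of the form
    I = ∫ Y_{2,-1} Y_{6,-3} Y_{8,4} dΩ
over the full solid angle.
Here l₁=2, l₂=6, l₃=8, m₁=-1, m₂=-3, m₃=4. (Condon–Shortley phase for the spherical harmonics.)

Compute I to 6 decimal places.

Checks pass: Σm=0; 16 even; l₃=8∈[4,8].
(2·2+1)(2·6+1)(2·8+1) = 1105
Δ: 0! 4! 12! / 17! → 1/30940
sum: t=0:+1/2073600 = 1/2073600
3j²(2 6 8; 0 0 0) = Δ·Π!·Σ² = 28/1105  (sign +1)
sum: t=0:+1/13063680 = 1/13063680
3j²(2 6 8; -1 -3 4) = Δ·Π!·Σ² = 44/1547  (sign +1)
combine: 4πI² = 1105·28/1105·44/1547 = 176/221
take √, sign +1: I = 0.25174176

0.251742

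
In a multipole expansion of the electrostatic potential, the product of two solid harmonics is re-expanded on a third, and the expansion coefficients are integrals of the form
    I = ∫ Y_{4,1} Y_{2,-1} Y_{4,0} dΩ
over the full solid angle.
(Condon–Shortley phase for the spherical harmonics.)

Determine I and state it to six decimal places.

m-sum 0 ✓  L=10 even ✓  2≤4≤6 ✓
Π(2lᵢ+1) = 9×5×9 = 405
triangle coeff Δ(4,2,4) = 1/13860
Σ_t [0,2]: t=0:+1/192 t=1:−1/36 t=2:+1/192 = -5/288
(3j)²=20/693 [(4 2 4; 0 0 0)], sign=-1
Σ_t [0,1]: t=0:+1/72 t=1:−1/96 = 1/288
(3j)²=1/462 [(4 2 4; 1 -1 0)], sign=+1
⇒ 4πI² = 150/5929
I = (-1)√(150/5929/(4π)) = -0.04486937

-0.044869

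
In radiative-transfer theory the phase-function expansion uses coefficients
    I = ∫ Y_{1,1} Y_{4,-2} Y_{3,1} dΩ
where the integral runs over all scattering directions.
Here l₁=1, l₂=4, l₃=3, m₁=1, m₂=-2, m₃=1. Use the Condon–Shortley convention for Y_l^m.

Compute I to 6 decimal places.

Rules hold: Σm=0, L=8 even, 3≤3≤5.
N = 3·9·7 = 189
Δ = 2!·0!·6!/9! = 1/252
Racah Σ t=1..1: t=1:−1/36 = -1/36
⇒ 3j(1 4 3; 0 0 0)² = 4/63, sgn +1
Racah Σ t=0..0: t=0:+1/96 = 1/96
⇒ 3j(1 4 3; 1 -2 1)² = 5/84, sgn +1
4πI² = N·(3j₀)²·(3jₘ)² = 5/7
I = +1·√(0.714286/4π) = 0.23841361

0.238414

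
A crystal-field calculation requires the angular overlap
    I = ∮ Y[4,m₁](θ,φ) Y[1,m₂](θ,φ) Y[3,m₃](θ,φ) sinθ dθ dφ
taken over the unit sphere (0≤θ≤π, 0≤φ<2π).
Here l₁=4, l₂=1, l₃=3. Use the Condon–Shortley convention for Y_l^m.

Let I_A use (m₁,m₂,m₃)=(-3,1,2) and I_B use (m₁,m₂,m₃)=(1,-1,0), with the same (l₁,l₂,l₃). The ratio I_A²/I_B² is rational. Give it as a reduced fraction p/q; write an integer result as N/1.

l's match ⇒ only the (l;m) 3-j factors differ between A and B.
A: triangle coeff Δ(4,1,3) = 1/252; Σ_t [2,2]: t=2:+1/240 = 1/240; (3j)²=1/12 [(4 1 3; -3 1 2)], sign=-1
B: triangle coeff Δ(4,1,3) = 1/252; Σ_t [0,0]: t=0:+1/72 = 1/72; (3j)²=5/126 [(4 1 3; 1 -1 0)], sign=-1
I_A²/I_B² = (1/12)/(5/126) = 21/10

21/10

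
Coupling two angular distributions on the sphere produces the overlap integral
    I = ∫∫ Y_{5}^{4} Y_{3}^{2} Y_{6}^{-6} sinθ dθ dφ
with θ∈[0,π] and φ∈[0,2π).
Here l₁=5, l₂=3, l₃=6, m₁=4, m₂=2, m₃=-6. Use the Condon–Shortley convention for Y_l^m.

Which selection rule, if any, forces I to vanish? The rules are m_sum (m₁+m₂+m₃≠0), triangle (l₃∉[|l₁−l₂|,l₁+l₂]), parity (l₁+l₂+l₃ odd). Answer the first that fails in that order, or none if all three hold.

none

Σmᵢ = 0  ✓
l₃∈[|l₁−l₂|,l₁+l₂]=[2,8], have l₃=6  ✓
Σlᵢ = 14 ⇒ even  ✓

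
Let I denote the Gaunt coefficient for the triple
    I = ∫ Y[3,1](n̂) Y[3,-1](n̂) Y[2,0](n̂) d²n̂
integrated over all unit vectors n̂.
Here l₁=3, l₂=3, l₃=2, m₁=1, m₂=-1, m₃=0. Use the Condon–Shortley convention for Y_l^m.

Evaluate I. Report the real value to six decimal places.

m-sum 0 ✓  L=8 even ✓  0≤2≤6 ✓
Π(2lᵢ+1) = 7×7×5 = 245
triangle coeff Δ(3,3,2) = 1/3780
Σ_t [1,3]: t=1:−1/24 t=2:+1/4 t=3:−1/24 = 1/6
(3j)²=4/105 [(3 3 2; 0 0 0)], sign=+1
Σ_t [0,2]: t=0:+1/96 t=1:−1/6 t=2:+1/16 = -3/32
(3j)²=3/140 [(3 3 2; 1 -1 0)], sign=-1
⇒ 4πI² = 1/5
I = (-1)√(1/5/(4π)) = -0.12615663

-0.126157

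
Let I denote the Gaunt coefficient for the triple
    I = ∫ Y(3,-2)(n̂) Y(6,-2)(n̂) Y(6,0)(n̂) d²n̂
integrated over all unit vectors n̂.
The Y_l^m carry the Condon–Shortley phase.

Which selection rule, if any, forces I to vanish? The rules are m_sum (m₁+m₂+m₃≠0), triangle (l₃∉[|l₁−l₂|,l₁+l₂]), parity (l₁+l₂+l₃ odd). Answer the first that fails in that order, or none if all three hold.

m_sum

Σmᵢ = -4  ✗
l₃∈[|l₁−l₂|,l₁+l₂]=[3,9], have l₃=6
Σlᵢ = 15 ⇒ odd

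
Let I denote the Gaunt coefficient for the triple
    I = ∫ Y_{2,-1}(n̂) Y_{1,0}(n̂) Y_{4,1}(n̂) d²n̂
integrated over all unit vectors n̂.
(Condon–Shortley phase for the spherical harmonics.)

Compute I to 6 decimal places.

0.000000

triangle: need 1≤l₃≤3, have 4; I=0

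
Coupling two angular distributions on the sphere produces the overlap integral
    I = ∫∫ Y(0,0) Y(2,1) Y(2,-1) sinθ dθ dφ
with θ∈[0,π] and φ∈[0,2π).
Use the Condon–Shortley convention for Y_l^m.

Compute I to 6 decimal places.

-0.282095

Rules hold: Σm=0, L=4 even, 2≤2≤2.
N = 1·5·5 = 25
Δ = 0!·0!·4!/5! = 1/5
Racah Σ t=0..0: t=0:+1/4 = 1/4
⇒ 3j(0 2 2; 0 0 0)² = 1/5, sgn +1
Racah Σ t=0..0: t=0:+1/6 = 1/6
⇒ 3j(0 2 2; 0 1 -1)² = 1/5, sgn -1
4πI² = N·(3j₀)²·(3jₘ)² = 1/1
I = -1·√(1/4π) = -0.28209479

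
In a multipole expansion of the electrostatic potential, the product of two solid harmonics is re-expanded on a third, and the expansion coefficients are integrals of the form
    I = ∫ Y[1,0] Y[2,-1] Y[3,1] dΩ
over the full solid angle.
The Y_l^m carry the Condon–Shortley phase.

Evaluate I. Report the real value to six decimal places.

-0.233597

Checks pass: Σm=0; 6 even; l₃=3∈[1,3].
(2·1+1)(2·2+1)(2·3+1) = 105
Δ: 0! 2! 4! / 7! → 1/105
sum: t=0:+1/4 = 1/4
3j²(1 2 3; 0 0 0) = Δ·Π!·Σ² = 3/35  (sign -1)
sum: t=0:+1/6 = 1/6
3j²(1 2 3; 0 -1 1) = Δ·Π!·Σ² = 8/105  (sign +1)
combine: 4πI² = 105·3/35·8/105 = 24/35
take √, sign -1: I = -0.23359668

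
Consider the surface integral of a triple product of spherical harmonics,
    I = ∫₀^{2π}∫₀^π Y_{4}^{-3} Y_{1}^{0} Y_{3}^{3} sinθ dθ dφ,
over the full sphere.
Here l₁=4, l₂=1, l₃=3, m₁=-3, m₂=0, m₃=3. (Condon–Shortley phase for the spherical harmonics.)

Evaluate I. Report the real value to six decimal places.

-0.162868

Checks pass: Σm=0; 8 even; l₃=3∈[3,5].
(2·4+1)(2·1+1)(2·3+1) = 189
Δ: 2! 6! 0! / 9! → 1/252
sum: t=1:−1/36 = -1/36
3j²(4 1 3; 0 0 0) = Δ·Π!·Σ² = 4/63  (sign +1)
sum: t=1:−1/720 = -1/720
3j²(4 1 3; -3 0 3) = Δ·Π!·Σ² = 1/36  (sign -1)
combine: 4πI² = 189·4/63·1/36 = 1/3
take √, sign -1: I = -0.16286750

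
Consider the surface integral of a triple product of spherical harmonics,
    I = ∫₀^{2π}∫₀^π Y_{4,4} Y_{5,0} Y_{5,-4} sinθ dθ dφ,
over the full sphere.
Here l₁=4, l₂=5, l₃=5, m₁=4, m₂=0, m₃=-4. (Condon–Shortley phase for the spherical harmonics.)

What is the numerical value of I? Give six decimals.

0.130198

Checks pass: Σm=0; 14 even; l₃=5∈[1,9].
(2·4+1)(2·5+1)(2·5+1) = 1089
Δ: 4! 4! 6! / 15! → 1/3153150
sum: t=0:+1/69120 t=1:−1/1728 t=2:+1/576 t=3:−1/1728 t=4:+1/69120 = 7/11520
3j²(4 5 5; 0 0 0) = Δ·Π!·Σ² = 2/143  (sign -1)
sum: t=0:+1/69120 = 1/69120
3j²(4 5 5; 4 0 -4) = Δ·Π!·Σ² = 2/143  (sign -1)
combine: 4πI² = 1089·2/143·2/143 = 36/169
take √, sign +1: I = 0.13019760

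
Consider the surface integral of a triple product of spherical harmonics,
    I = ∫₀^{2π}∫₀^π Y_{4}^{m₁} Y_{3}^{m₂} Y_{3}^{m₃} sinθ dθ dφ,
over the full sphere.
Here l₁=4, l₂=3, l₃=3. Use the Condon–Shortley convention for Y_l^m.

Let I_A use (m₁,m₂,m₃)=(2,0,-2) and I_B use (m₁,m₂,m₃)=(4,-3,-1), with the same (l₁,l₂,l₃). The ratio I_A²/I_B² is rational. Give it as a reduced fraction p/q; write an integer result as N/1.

Same 4,3,3: normalisation and zero-m 3j drop out of the ratio.
A: Δ: 4! 4! 2! / 11! → 1/34650; sum: t=1:−1/72 t=2:+1/96 = -1/288; 3j²(4 3 3; 2 0 -2) = Δ·Π!·Σ² = 1/462  (sign +1)
B: Δ: 4! 4! 2! / 11! → 1/34650; sum: t=0:+1/1152 = 1/1152; 3j²(4 3 3; 4 -3 -1) = Δ·Π!·Σ² = 1/33  (sign +1)
I_A²/I_B² = (1/462)/(1/33) = 1/14

1/14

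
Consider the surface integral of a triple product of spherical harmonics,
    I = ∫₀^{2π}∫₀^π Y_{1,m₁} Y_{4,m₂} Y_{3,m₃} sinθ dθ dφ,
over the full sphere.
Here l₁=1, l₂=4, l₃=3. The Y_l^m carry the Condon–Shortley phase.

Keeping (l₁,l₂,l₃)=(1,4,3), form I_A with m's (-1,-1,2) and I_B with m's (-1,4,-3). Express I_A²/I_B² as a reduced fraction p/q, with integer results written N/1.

l's match ⇒ only the (l;m) 3-j factors differ between A and B.
A: triangle coeff Δ(1,4,3) = 1/252; Σ_t [2,2]: t=2:+1/240 = 1/240; (3j)²=1/84 [(1 4 3; -1 -1 2)], sign=-1
B: triangle coeff Δ(1,4,3) = 1/252; Σ_t [2,2]: t=2:+1/1440 = 1/1440; (3j)²=1/9 [(1 4 3; -1 4 -3)], sign=+1
I_A²/I_B² = (1/84)/(1/9) = 3/28

3/28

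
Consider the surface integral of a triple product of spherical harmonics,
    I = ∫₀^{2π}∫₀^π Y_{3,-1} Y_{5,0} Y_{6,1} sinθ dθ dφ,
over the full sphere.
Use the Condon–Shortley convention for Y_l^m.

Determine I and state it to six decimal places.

-0.077843

m-sum 0 ✓  L=14 even ✓  2≤6≤8 ✓
Π(2lᵢ+1) = 7×11×13 = 1001
triangle coeff Δ(3,5,6) = 1/675675
Σ_t [0,2]: t=0:+1/8640 t=1:−1/2304 t=2:+1/8640 = -7/34560
(3j)²=7/429 [(3 5 6; 0 0 0)], sign=-1
Σ_t [0,2]: t=0:+1/34560 t=1:−1/3456 t=2:+1/5760 = -1/11520
(3j)²=2/429 [(3 5 6; -1 0 1)], sign=+1
⇒ 4πI² = 98/1287
I = (-1)√(98/1287/(4π)) = -0.07784287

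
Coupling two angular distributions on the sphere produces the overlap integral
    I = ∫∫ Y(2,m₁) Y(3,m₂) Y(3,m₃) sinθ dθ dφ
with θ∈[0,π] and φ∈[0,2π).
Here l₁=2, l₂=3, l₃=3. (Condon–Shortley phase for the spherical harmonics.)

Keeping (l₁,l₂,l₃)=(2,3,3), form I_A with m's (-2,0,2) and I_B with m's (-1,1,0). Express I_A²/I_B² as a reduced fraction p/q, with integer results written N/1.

10/1

l's match ⇒ only the (l;m) 3-j factors differ between A and B.
A: triangle coeff Δ(2,3,3) = 1/3780; Σ_t [2,2]: t=2:+1/24 = 1/24; (3j)²=1/21 [(2 3 3; -2 0 2)], sign=-1
B: triangle coeff Δ(2,3,3) = 1/3780; Σ_t [1,2]: t=1:−1/12 t=2:+1/8 = 1/24; (3j)²=1/210 [(2 3 3; -1 1 0)], sign=-1
I_A²/I_B² = (1/21)/(1/210) = 10/1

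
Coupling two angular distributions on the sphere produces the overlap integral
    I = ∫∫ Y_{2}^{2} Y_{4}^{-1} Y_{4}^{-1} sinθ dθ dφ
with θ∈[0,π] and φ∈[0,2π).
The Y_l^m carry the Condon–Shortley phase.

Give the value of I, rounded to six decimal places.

0.200662

m-sum 0 ✓  L=10 even ✓  2≤4≤6 ✓
Π(2lᵢ+1) = 5×9×9 = 405
triangle coeff Δ(2,4,4) = 1/13860
Σ_t [0,2]: t=0:+1/192 t=1:−1/36 t=2:+1/192 = -5/288
(3j)²=20/693 [(2 4 4; 0 0 0)], sign=-1
Σ_t [0,0]: t=0:+1/144 = 1/144
(3j)²=10/231 [(2 4 4; 2 -1 -1)], sign=-1
⇒ 4πI² = 3000/5929
I = (+1)√(3000/5929/(4π)) = 0.20066192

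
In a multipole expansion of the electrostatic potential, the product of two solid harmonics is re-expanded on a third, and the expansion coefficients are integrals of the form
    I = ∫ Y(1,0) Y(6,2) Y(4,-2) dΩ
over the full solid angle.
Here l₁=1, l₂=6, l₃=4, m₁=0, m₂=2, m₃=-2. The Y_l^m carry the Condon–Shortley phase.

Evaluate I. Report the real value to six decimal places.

|1−6|≤4≤1+6 violated ⇒ I = 0

0.000000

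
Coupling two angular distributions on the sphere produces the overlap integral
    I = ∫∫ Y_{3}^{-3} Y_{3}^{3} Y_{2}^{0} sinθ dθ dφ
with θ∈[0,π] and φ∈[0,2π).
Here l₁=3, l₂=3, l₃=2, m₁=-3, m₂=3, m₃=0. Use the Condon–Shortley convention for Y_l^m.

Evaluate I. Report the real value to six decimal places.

Checks pass: Σm=0; 8 even; l₃=2∈[0,6].
(2·3+1)(2·3+1)(2·2+1) = 245
Δ: 4! 2! 2! / 9! → 1/3780
sum: t=1:−1/24 t=2:+1/4 t=3:−1/24 = 1/6
3j²(3 3 2; 0 0 0) = Δ·Π!·Σ² = 4/105  (sign +1)
sum: t=4:+1/96 = 1/96
3j²(3 3 2; -3 3 0) = Δ·Π!·Σ² = 5/84  (sign +1)
combine: 4πI² = 245·4/105·5/84 = 5/9
take √, sign +1: I = 0.21026104

0.210261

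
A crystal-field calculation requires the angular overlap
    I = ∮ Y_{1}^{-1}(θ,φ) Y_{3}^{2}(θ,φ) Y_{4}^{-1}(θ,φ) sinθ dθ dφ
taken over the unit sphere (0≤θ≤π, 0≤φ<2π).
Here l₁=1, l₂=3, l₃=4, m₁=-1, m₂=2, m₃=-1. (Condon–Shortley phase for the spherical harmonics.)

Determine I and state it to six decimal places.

m-sum 0 ✓  L=8 even ✓  2≤4≤4 ✓
Π(2lᵢ+1) = 3×7×9 = 189
triangle coeff Δ(1,3,4) = 1/252
Σ_t [0,0]: t=0:+1/36 = 1/36
(3j)²=4/63 [(1 3 4; 0 0 0)], sign=+1
Σ_t [0,0]: t=0:+1/240 = 1/240
(3j)²=1/84 [(1 3 4; -1 2 -1)], sign=-1
⇒ 4πI² = 1/7
I = (-1)√(1/7/(4π)) = -0.10662181

-0.106622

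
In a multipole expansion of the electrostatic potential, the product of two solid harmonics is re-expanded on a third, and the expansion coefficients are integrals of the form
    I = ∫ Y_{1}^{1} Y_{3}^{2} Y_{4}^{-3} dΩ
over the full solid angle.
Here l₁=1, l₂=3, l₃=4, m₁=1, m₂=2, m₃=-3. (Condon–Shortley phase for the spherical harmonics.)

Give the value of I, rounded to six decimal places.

-0.282095

Rules hold: Σm=0, L=8 even, 2≤4≤4.
N = 3·7·9 = 189
Δ = 0!·2!·6!/9! = 1/252
Racah Σ t=0..0: t=0:+1/36 = 1/36
⇒ 3j(1 3 4; 0 0 0)² = 4/63, sgn +1
Racah Σ t=0..0: t=0:+1/240 = 1/240
⇒ 3j(1 3 4; 1 2 -3)² = 1/12, sgn -1
4πI² = N·(3j₀)²·(3jₘ)² = 1/1
I = -1·√(1/4π) = -0.28209479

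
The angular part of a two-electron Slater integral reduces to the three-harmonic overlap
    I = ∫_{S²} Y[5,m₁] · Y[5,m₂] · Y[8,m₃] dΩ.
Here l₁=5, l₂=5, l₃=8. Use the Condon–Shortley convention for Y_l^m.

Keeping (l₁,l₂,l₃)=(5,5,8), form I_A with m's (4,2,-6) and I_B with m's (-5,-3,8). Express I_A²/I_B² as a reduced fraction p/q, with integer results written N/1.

l's match ⇒ only the (l;m) 3-j factors differ between A and B.
A: triangle coeff Δ(5,5,8) = 1/37413090; Σ_t [0,1]: t=0:+1/50803200 t=1:−1/58060800 = 1/406425600; (3j)²=1/3230 [(5 5 8; 4 2 -6)], sign=+1
B: triangle coeff Δ(5,5,8) = 1/37413090; Σ_t [2,2]: t=2:+1/3251404800 = 1/3251404800; (3j)²=5/323 [(5 5 8; -5 -3 8)], sign=+1
I_A²/I_B² = (1/3230)/(5/323) = 1/50

1/50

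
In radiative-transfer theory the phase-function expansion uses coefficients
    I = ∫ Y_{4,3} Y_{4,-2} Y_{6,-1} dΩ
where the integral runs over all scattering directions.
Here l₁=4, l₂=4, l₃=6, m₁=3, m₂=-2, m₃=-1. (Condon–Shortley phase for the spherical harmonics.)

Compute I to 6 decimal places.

0.160153

Checks pass: Σm=0; 14 even; l₃=6∈[0,8].
(2·4+1)(2·4+1)(2·6+1) = 1053
Δ: 2! 6! 6! / 15! → 1/1261260
sum: t=0:+1/4608 t=1:−1/1296 t=2:+1/4608 = -7/20736
3j²(4 4 6; 0 0 0) = Δ·Π!·Σ² = 20/1287  (sign -1)
sum: t=0:+1/11520 t=1:−1/86400 = 13/172800
3j²(4 4 6; 3 -2 -1) = Δ·Π!·Σ² = 13/660  (sign -1)
combine: 4πI² = 1053·20/1287·13/660 = 39/121
take √, sign +1: I = 0.16015286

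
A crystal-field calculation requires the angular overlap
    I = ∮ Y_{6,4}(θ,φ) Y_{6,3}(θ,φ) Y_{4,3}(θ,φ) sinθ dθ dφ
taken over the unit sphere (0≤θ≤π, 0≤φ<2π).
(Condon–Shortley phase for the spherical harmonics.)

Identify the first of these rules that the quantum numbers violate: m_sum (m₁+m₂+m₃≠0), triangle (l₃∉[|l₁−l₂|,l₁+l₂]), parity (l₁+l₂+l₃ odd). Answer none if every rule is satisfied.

Σmᵢ = 10  ✗
l₃∈[|l₁−l₂|,l₁+l₂]=[0,12], have l₃=4
Σlᵢ = 16 ⇒ even

m_sum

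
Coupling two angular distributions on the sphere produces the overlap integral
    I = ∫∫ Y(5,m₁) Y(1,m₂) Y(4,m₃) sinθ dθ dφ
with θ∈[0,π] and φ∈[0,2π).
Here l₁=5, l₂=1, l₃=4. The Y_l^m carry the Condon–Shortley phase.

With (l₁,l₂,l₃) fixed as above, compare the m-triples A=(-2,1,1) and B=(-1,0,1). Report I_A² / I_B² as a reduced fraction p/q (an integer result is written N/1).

l's match ⇒ only the (l;m) 3-j factors differ between A and B.
A: triangle coeff Δ(5,1,4) = 1/495; Σ_t [2,2]: t=2:+1/1440 = 1/1440; (3j)²=7/165 [(5 1 4; -2 1 1)], sign=-1
B: triangle coeff Δ(5,1,4) = 1/495; Σ_t [1,1]: t=1:−1/720 = -1/720; (3j)²=8/165 [(5 1 4; -1 0 1)], sign=+1
I_A²/I_B² = (7/165)/(8/165) = 7/8

7/8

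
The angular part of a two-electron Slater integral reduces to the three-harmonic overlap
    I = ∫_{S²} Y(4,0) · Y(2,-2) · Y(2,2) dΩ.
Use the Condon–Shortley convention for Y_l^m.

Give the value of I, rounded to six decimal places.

0.040299

m-sum 0 ✓  L=8 even ✓  2≤2≤6 ✓
Π(2lᵢ+1) = 9×5×5 = 225
triangle coeff Δ(4,2,2) = 1/630
Σ_t [2,2]: t=2:+1/16 = 1/16
(3j)²=2/35 [(4 2 2; 0 0 0)], sign=+1
Σ_t [0,0]: t=0:+1/576 = 1/576
(3j)²=1/630 [(4 2 2; 0 -2 2)], sign=+1
⇒ 4πI² = 1/49
I = (+1)√(1/49/(4π)) = 0.04029926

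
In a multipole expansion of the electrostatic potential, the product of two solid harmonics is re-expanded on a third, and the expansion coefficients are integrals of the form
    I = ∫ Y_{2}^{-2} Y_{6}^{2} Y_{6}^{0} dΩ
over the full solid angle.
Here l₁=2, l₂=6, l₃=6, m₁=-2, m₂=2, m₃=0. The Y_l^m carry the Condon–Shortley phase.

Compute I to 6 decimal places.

Checks pass: Σm=0; 14 even; l₃=6∈[4,8].
(2·2+1)(2·6+1)(2·6+1) = 845
Δ: 2! 2! 10! / 15! → 1/90090
sum: t=0:+1/69120 t=1:−1/14400 t=2:+1/69120 = -7/172800
3j²(2 6 6; 0 0 0) = Δ·Π!·Σ² = 14/715  (sign -1)
sum: t=2:+1/69120 = 1/69120
3j²(2 6 6; -2 2 0) = Δ·Π!·Σ² = 4/143  (sign +1)
combine: 4πI² = 845·14/715·4/143 = 56/121
take √, sign -1: I = -0.19190947

-0.191909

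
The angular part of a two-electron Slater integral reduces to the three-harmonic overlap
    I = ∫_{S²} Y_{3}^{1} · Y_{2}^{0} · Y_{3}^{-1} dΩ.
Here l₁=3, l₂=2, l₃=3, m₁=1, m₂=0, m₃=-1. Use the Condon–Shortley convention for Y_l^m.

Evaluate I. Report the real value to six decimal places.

Rules hold: Σm=0, L=8 even, 1≤3≤5.
N = 7·5·7 = 245
Δ = 2!·4!·2!/9! = 1/3780
Racah Σ t=0..2: t=0:+1/24 t=1:−1/4 t=2:+1/24 = -1/6
⇒ 3j(3 2 3; 0 0 0)² = 4/105, sgn +1
Racah Σ t=0..2: t=0:+1/16 t=1:−1/6 t=2:+1/96 = -3/32
⇒ 3j(3 2 3; 1 0 -1)² = 3/140, sgn -1
4πI² = N·(3j₀)²·(3jₘ)² = 1/5
I = -1·√(0.2/4π) = -0.12615663

-0.126157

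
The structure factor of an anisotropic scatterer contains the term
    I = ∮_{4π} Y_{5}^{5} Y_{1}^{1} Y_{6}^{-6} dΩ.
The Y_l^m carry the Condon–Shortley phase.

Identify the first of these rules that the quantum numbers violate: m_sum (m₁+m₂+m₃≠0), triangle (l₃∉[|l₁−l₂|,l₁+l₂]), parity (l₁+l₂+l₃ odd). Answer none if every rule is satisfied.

none

Σmᵢ = 0  ✓
l₃∈[|l₁−l₂|,l₁+l₂]=[4,6], have l₃=6  ✓
Σlᵢ = 12 ⇒ even  ✓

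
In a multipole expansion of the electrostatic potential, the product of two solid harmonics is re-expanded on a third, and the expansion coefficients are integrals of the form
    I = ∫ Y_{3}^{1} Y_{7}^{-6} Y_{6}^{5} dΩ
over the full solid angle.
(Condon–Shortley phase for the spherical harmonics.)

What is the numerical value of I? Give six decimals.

Rules hold: Σm=0, L=16 even, 4≤6≤10.
N = 7·15·13 = 1365
Δ = 4!·2!·10!/17! = 1/2042040
Racah Σ t=1..3: t=1:−1/207360 t=2:+1/57600 t=3:−1/207360 = 1/129600
⇒ 3j(3 7 6; 0 0 0)² = 168/12155, sgn +1
Racah Σ t=0..1: t=0:+1/17418240 t=1:−1/21772800 = 1/87091200
⇒ 3j(3 7 6; 1 -6 5)² = 11/14280, sgn -1
4πI² = N·(3j₀)²·(3jₘ)² = 21/1445
I = -1·√(0.0145329/4π) = -0.03400719

-0.034007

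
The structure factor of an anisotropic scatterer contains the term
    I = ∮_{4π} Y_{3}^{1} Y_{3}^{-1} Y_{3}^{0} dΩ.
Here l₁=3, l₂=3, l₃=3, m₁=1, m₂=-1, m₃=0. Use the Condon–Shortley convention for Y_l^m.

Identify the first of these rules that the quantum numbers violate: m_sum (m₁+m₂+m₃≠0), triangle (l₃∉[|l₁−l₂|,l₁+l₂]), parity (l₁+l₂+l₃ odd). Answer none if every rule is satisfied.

parity

Σmᵢ = 0  ✓
l₃∈[|l₁−l₂|,l₁+l₂]=[0,6], have l₃=3  ✓
Σlᵢ = 9 ⇒ odd  ✗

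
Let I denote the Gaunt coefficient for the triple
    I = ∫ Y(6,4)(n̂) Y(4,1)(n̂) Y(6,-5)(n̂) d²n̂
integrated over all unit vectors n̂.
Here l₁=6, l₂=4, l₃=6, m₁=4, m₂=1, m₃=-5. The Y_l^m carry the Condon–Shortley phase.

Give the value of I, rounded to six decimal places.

Checks pass: Σm=0; 16 even; l₃=6∈[2,10].
(2·6+1)(2·4+1)(2·6+1) = 1521
Δ: 4! 8! 4! / 17! → 1/15315300
sum: t=0:+1/829440 t=1:−1/25920 t=2:+1/9216 t=3:−1/25920 t=4:+1/829440 = 7/207360
3j²(6 4 6; 0 0 0) = Δ·Π!·Σ² = 28/2431  (sign +1)
sum: t=1:−1/725760 t=2:+1/967680 = -1/2903040
3j²(6 4 6; 4 1 -5) = Δ·Π!·Σ² = 5/3094  (sign +1)
combine: 4πI² = 1521·28/2431·5/3094 = 90/3179
take √, sign +1: I = 0.04746473

0.047465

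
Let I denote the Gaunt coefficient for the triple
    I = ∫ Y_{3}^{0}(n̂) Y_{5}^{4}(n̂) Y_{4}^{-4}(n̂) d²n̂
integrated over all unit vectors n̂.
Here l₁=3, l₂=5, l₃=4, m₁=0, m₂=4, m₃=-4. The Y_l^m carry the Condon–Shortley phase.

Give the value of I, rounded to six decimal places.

Rules hold: Σm=0, L=12 even, 2≤4≤8.
N = 7·11·9 = 693
Δ = 4!·2!·6!/13! = 1/180180
Racah Σ t=1..3: t=1:−1/576 t=2:+1/144 t=3:−1/576 = 1/288
⇒ 3j(3 5 4; 0 0 0)² = 20/1001, sgn +1
Racah Σ t=3..3: t=3:−1/8640 = -1/8640
⇒ 3j(3 5 4; 0 4 -4)² = 28/715, sgn -1
4πI² = N·(3j₀)²·(3jₘ)² = 1008/1859
I = -1·√(0.542227/4π) = -0.20772350

-0.207724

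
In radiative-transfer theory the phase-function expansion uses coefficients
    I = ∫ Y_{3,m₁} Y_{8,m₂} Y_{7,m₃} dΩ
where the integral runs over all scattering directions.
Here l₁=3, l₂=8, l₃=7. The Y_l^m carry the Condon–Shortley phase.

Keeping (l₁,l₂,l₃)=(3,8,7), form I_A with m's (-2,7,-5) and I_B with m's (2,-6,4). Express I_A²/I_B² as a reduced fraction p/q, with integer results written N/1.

250/147

l's match ⇒ only the (l;m) 3-j factors differ between A and B.
A: triangle coeff Δ(3,8,7) = 1/5290740; Σ_t [3,4]: t=3:−1/5748019200 t=4:+1/958003200 = 1/1149603840; (3j)²=125/5814 [(3 8 7; -2 7 -5)], sign=+1
B: triangle coeff Δ(3,8,7) = 1/5290740; Σ_t [0,1]: t=0:+1/174182400 t=1:−1/479001600 = 1/273715200; (3j)²=49/3876 [(3 8 7; 2 -6 4)], sign=-1
I_A²/I_B² = (125/5814)/(49/3876) = 250/147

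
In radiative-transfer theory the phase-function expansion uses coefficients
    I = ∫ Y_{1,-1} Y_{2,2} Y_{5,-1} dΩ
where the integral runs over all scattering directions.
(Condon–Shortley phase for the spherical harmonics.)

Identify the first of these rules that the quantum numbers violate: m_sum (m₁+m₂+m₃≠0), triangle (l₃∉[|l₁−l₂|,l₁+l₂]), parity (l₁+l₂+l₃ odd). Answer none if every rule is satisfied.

Σmᵢ = 0  ✓
l₃∈[|l₁−l₂|,l₁+l₂]=[1,3], have l₃=5  ✗
Σlᵢ = 8 ⇒ even

triangle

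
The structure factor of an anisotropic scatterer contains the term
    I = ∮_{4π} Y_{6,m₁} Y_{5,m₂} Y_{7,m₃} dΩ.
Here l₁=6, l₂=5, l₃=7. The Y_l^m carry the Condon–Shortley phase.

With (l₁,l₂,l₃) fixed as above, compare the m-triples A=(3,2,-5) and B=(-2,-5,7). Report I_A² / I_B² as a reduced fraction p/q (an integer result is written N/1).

2523/910

Shared (l₁,l₂,l₃)=(6,5,7): N and (l;000)² cancel in I_A²/I_B².
A: Δ = 4!·8!·6!/19! = 1/174594420; Racah Σ t=1..3: t=1:−1/6220800 t=2:+1/2419200 t=3:−1/11612160 = 29/174182400; ⇒ 3j(6 5 7; 3 2 -5)² = 841/83980, sgn +1
B: Δ = 4!·8!·6!/19! = 1/174594420; Racah Σ t=0..0: t=0:+1/696729600 = 1/696729600; ⇒ 3j(6 5 7; -2 -5 7)² = 7/1938, sgn +1
I_A²/I_B² = (841/83980)/(7/1938) = 2523/910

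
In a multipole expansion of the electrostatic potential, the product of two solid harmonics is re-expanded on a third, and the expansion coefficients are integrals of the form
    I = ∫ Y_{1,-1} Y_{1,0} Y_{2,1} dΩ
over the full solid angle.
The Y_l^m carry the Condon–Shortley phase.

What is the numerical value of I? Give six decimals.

-0.218510

Rules hold: Σm=0, L=4 even, 0≤2≤2.
N = 3·3·5 = 45
Δ = 0!·2!·2!/5! = 1/30
Racah Σ t=0..0: t=0:+1/1 = 1/1
⇒ 3j(1 1 2; 0 0 0)² = 2/15, sgn +1
Racah Σ t=0..0: t=0:+1/2 = 1/2
⇒ 3j(1 1 2; -1 0 1)² = 1/10, sgn -1
4πI² = N·(3j₀)²·(3jₘ)² = 3/5
I = -1·√(0.6/4π) = -0.21850969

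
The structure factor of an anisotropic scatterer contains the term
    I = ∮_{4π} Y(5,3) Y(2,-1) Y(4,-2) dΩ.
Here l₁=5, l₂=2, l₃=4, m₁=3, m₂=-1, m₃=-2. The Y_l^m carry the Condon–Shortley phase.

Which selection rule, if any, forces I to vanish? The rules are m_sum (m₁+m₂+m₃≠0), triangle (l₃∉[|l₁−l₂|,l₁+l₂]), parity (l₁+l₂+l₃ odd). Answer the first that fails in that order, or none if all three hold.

Σmᵢ = 0  ✓
l₃∈[|l₁−l₂|,l₁+l₂]=[3,7], have l₃=4  ✓
Σlᵢ = 11 ⇒ odd  ✗

parity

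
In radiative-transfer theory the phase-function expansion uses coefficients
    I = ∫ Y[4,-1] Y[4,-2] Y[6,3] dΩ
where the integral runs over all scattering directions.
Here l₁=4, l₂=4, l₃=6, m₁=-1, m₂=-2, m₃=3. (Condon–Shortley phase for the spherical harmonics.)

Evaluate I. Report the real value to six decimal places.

Rules hold: Σm=0, L=14 even, 0≤6≤8.
N = 9·9·13 = 1053
Δ = 2!·6!·6!/15! = 1/1261260
Racah Σ t=0..2: t=0:+1/4608 t=1:−1/1296 t=2:+1/4608 = -7/20736
⇒ 3j(4 4 6; 0 0 0)² = 20/1287, sgn -1
Racah Σ t=0..2: t=0:+1/11520 t=1:−1/5760 t=2:+1/51840 = -7/103680
⇒ 3j(4 4 6; -1 -2 3)² = 7/858, sgn +1
4πI² = N·(3j₀)²·(3jₘ)² = 210/1573
I = -1·√(0.133503/4π) = -0.10307192

-0.103072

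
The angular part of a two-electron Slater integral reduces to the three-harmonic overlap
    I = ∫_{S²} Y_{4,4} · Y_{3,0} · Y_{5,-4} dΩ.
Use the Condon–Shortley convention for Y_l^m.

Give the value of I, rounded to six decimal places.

m-sum 0 ✓  L=12 even ✓  1≤5≤7 ✓
Π(2lᵢ+1) = 9×7×11 = 693
triangle coeff Δ(4,3,5) = 1/180180
Σ_t [0,2]: t=0:+1/576 t=1:−1/144 t=2:+1/576 = -1/288
(3j)²=20/1001 [(4 3 5; 0 0 0)], sign=+1
Σ_t [0,0]: t=0:+1/8640 = 1/8640
(3j)²=28/715 [(4 3 5; 4 0 -4)], sign=-1
⇒ 4πI² = 1008/1859
I = (-1)√(1008/1859/(4π)) = -0.20772350

-0.207724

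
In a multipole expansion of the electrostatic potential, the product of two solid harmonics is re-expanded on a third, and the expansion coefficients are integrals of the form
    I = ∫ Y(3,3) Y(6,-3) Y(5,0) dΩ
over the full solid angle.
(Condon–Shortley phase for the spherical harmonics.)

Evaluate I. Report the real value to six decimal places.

m-sum 0 ✓  L=14 even ✓  3≤5≤9 ✓
Π(2lᵢ+1) = 7×13×11 = 1001
triangle coeff Δ(3,6,5) = 1/675675
Σ_t [1,3]: t=1:−1/8640 t=2:+1/2304 t=3:−1/8640 = 7/34560
(3j)²=7/429 [(3 6 5; 0 0 0)], sign=-1
Σ_t [0,0]: t=0:+1/34560 = 1/34560
(3j)²=4/143 [(3 6 5; 3 -3 0)], sign=-1
⇒ 4πI² = 196/429
I = (+1)√(196/429/(4π)) = 0.19067531

0.190675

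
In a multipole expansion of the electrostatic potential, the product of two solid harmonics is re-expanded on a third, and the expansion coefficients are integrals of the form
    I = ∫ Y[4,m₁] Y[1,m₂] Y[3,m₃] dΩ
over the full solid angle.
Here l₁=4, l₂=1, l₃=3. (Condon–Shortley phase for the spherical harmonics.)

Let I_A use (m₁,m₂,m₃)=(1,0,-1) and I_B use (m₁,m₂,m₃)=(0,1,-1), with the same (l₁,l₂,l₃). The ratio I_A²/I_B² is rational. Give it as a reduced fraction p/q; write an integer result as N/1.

5/2

Same 4,1,3: normalisation and zero-m 3j drop out of the ratio.
A: Δ: 2! 6! 0! / 9! → 1/252; sum: t=1:−1/48 = -1/48; 3j²(4 1 3; 1 0 -1) = Δ·Π!·Σ² = 5/84  (sign -1)
B: Δ: 2! 6! 0! / 9! → 1/252; sum: t=2:+1/96 = 1/96; 3j²(4 1 3; 0 1 -1) = Δ·Π!·Σ² = 1/42  (sign +1)
I_A²/I_B² = (5/84)/(1/42) = 5/2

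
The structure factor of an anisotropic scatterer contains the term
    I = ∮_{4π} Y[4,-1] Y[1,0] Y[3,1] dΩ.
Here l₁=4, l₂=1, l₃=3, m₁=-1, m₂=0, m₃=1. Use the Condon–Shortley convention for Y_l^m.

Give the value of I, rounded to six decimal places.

-0.238414

Rules hold: Σm=0, L=8 even, 3≤3≤5.
N = 9·3·7 = 189
Δ = 2!·6!·0!/9! = 1/252
Racah Σ t=1..1: t=1:−1/36 = -1/36
⇒ 3j(4 1 3; 0 0 0)² = 4/63, sgn +1
Racah Σ t=1..1: t=1:−1/48 = -1/48
⇒ 3j(4 1 3; -1 0 1)² = 5/84, sgn -1
4πI² = N·(3j₀)²·(3jₘ)² = 5/7
I = -1·√(0.714286/4π) = -0.23841361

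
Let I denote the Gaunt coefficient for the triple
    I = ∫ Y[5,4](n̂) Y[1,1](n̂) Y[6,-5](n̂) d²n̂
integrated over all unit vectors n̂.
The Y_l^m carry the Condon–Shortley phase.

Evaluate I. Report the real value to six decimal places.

Checks pass: Σm=0; 12 even; l₃=6∈[4,6].
(2·5+1)(2·1+1)(2·6+1) = 429
Δ: 0! 10! 2! / 13! → 1/858
sum: t=0:+1/14400 = 1/14400
3j²(5 1 6; 0 0 0) = Δ·Π!·Σ² = 6/143  (sign +1)
sum: t=0:+1/725760 = 1/725760
3j²(5 1 6; 4 1 -5) = Δ·Π!·Σ² = 5/78  (sign -1)
combine: 4πI² = 429·6/143·5/78 = 15/13
take √, sign -1: I = -0.30301841

-0.303018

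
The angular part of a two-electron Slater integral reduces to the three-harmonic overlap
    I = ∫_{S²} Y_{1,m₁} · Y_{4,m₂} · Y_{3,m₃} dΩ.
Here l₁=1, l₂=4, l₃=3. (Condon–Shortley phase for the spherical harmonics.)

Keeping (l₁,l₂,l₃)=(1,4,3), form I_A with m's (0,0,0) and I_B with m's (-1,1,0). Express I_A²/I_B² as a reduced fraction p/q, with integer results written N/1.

8/5

l's match ⇒ only the (l;m) 3-j factors differ between A and B.
A: triangle coeff Δ(1,4,3) = 1/252; Σ_t [1,1]: t=1:−1/36 = -1/36; (3j)²=4/63 [(1 4 3; 0 0 0)], sign=+1
B: triangle coeff Δ(1,4,3) = 1/252; Σ_t [2,2]: t=2:+1/72 = 1/72; (3j)²=5/126 [(1 4 3; -1 1 0)], sign=-1
I_A²/I_B² = (4/63)/(5/126) = 8/5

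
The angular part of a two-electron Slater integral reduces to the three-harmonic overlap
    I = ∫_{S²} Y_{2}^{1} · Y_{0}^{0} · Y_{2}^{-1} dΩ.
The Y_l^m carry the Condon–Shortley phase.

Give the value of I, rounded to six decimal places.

-0.282095

Rules hold: Σm=0, L=4 even, 2≤2≤2.
N = 5·1·5 = 25
Δ = 0!·4!·0!/5! = 1/5
Racah Σ t=0..0: t=0:+1/4 = 1/4
⇒ 3j(2 0 2; 0 0 0)² = 1/5, sgn +1
Racah Σ t=0..0: t=0:+1/6 = 1/6
⇒ 3j(2 0 2; 1 0 -1)² = 1/5, sgn -1
4πI² = N·(3j₀)²·(3jₘ)² = 1/1
I = -1·√(1/4π) = -0.28209479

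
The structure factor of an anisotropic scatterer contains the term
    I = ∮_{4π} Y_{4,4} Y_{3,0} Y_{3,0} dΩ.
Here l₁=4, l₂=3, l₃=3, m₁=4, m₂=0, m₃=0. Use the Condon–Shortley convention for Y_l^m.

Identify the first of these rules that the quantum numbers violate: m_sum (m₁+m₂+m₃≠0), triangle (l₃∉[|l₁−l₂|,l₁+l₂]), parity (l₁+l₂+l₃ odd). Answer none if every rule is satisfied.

azimuthal sum: 4 + 0 + 0 = 4  ✗
1 ≤ 3 ≤ 7 (triangle on l)
L = 4 + 3 + 3 = 10 (even)

m_sum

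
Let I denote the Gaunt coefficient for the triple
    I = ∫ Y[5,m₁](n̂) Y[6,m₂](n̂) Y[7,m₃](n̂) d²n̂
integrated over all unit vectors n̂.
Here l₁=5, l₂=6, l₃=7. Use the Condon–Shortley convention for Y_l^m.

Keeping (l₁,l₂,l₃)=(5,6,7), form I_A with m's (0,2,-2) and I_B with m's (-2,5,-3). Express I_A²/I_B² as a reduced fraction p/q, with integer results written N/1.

Same 5,6,7: normalisation and zero-m 3j drop out of the ratio.
A: Δ: 4! 6! 8! / 19! → 1/174594420; sum: t=0:+1/116121600 t=1:−1/1451520 t=2:+1/207360 t=3:−1/207360 t=4:+1/1658880 = -1/12902400; 3j²(5 6 7; 0 2 -2) = Δ·Π!·Σ² = 27/1293292  (sign +1)
B: Δ: 4! 6! 8! / 19! → 1/174594420; sum: t=3:−1/11612160 t=4:+1/4354560 = 1/6967296; 3j²(5 6 7; -2 5 -3) = Δ·Π!·Σ² = 625/50388  (sign +1)
I_A²/I_B² = (27/1293292)/(625/50388) = 81/48125

81/48125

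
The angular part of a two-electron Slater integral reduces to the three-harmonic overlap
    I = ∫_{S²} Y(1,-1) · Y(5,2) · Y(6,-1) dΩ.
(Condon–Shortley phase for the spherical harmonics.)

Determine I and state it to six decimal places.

Checks pass: Σm=0; 12 even; l₃=6∈[4,6].
(2·1+1)(2·5+1)(2·6+1) = 429
Δ: 0! 2! 10! / 13! → 1/858
sum: t=0:+1/14400 = 1/14400
3j²(1 5 6; 0 0 0) = Δ·Π!·Σ² = 6/143  (sign +1)
sum: t=0:+1/60480 = 1/60480
3j²(1 5 6; -1 2 -1) = Δ·Π!·Σ² = 5/429  (sign -1)
combine: 4πI² = 429·6/143·5/429 = 30/143
take √, sign -1: I = -0.12920749

-0.129207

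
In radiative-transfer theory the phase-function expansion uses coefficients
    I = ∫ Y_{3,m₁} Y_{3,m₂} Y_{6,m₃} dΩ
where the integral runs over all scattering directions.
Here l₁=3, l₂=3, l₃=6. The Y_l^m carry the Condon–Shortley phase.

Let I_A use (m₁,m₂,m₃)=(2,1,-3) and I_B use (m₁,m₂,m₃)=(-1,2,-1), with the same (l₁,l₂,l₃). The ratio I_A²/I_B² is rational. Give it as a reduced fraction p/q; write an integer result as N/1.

18/5

Shared (l₁,l₂,l₃)=(3,3,6): N and (l;000)² cancel in I_A²/I_B².
A: Δ = 0!·6!·6!/13! = 1/12012; Racah Σ t=0..0: t=0:+1/5760 = 1/5760; ⇒ 3j(3 3 6; 2 1 -3)² = 9/286, sgn -1
B: Δ = 0!·6!·6!/13! = 1/12012; Racah Σ t=0..0: t=0:+1/5760 = 1/5760; ⇒ 3j(3 3 6; -1 2 -1)² = 5/572, sgn -1
I_A²/I_B² = (9/286)/(5/572) = 18/5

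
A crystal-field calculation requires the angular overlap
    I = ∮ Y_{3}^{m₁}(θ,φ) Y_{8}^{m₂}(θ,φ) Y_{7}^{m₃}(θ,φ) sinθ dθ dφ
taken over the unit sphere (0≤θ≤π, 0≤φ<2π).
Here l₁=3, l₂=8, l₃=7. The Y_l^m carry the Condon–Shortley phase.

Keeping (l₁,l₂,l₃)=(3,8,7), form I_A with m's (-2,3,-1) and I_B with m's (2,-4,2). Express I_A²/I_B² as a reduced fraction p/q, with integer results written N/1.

l's match ⇒ only the (l;m) 3-j factors differ between A and B.
A: triangle coeff Δ(3,8,7) = 1/5290740; Σ_t [3,4]: t=3:−1/11612160 t=4:+1/14515200 = -1/58060800; (3j)²=55/58786 [(3 8 7; -2 3 -1)], sign=-1
B: triangle coeff Δ(3,8,7) = 1/5290740; Σ_t [0,1]: t=0:+1/23224320 t=1:−1/26127360 = 1/209018880; (3j)²=275/1058148 [(3 8 7; 2 -4 2)], sign=-1
I_A²/I_B² = (55/58786)/(275/1058148) = 18/5

18/5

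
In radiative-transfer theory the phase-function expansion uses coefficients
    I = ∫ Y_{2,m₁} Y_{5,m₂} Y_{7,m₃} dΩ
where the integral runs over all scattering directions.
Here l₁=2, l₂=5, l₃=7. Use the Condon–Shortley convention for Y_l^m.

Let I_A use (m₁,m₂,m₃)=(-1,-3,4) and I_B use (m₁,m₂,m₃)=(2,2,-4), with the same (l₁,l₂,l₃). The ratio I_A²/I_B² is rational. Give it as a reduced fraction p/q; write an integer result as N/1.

3/2

l's match ⇒ only the (l;m) 3-j factors differ between A and B.
A: triangle coeff Δ(2,5,7) = 1/15015; Σ_t [0,0]: t=0:+1/483840 = 1/483840; (3j)²=3/91 [(2 5 7; -1 -3 4)], sign=-1
B: triangle coeff Δ(2,5,7) = 1/15015; Σ_t [0,0]: t=0:+1/725760 = 1/725760; (3j)²=2/91 [(2 5 7; 2 2 -4)], sign=-1
I_A²/I_B² = (3/91)/(2/91) = 3/2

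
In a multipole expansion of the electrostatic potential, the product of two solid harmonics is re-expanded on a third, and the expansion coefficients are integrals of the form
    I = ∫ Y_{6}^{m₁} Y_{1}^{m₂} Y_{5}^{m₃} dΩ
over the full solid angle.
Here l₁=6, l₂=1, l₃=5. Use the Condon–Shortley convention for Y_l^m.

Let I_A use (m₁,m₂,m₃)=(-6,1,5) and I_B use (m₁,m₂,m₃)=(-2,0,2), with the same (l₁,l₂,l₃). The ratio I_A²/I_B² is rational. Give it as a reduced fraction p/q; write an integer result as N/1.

l's match ⇒ only the (l;m) 3-j factors differ between A and B.
A: triangle coeff Δ(6,1,5) = 1/858; Σ_t [2,2]: t=2:+1/7257600 = 1/7257600; (3j)²=1/13 [(6 1 5; -6 1 5)], sign=+1
B: triangle coeff Δ(6,1,5) = 1/858; Σ_t [1,1]: t=1:−1/30240 = -1/30240; (3j)²=16/429 [(6 1 5; -2 0 2)], sign=+1
I_A²/I_B² = (1/13)/(16/429) = 33/16

33/16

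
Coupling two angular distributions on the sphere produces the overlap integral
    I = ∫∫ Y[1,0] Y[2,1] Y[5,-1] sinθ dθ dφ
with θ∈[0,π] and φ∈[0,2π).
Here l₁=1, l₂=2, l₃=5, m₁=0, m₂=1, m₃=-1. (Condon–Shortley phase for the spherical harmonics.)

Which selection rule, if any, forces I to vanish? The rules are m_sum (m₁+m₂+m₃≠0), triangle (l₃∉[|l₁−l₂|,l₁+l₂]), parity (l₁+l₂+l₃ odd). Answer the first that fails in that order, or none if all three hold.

triangle

Σmᵢ = 0  ✓
l₃∈[|l₁−l₂|,l₁+l₂]=[1,3], have l₃=5  ✗
Σlᵢ = 8 ⇒ even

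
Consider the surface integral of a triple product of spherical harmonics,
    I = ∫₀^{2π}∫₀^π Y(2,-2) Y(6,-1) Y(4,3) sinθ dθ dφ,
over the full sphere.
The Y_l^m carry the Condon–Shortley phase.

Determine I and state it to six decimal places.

-0.035563

m-sum 0 ✓  L=12 even ✓  4≤4≤8 ✓
Π(2lᵢ+1) = 5×13×9 = 585
triangle coeff Δ(2,6,4) = 1/6435
Σ_t [2,2]: t=2:+1/2304 = 1/2304
(3j)²=5/143 [(2 6 4; 0 0 0)], sign=+1
Σ_t [4,4]: t=4:+1/120960 = 1/120960
(3j)²=1/1287 [(2 6 4; -2 -1 3)], sign=-1
⇒ 4πI² = 25/1573
I = (-1)√(25/1573/(4π)) = -0.03556319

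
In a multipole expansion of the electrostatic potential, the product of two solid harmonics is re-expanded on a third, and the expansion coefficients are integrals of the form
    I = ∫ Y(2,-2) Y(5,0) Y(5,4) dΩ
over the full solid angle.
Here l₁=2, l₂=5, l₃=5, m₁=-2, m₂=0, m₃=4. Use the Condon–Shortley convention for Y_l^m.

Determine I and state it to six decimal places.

0.000000

Σmᵢ = 2 ≠ 0, so the φ-integral vanishes; I = 0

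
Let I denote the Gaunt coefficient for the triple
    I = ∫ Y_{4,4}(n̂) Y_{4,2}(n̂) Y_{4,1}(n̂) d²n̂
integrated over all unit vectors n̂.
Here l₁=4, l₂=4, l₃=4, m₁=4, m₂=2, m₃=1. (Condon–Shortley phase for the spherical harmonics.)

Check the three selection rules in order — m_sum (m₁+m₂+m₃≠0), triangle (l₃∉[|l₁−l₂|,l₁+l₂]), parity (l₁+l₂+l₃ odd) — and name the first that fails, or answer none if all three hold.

m₁+m₂+m₃ = 4 + 2 + 1 = 7  ✗
triangle: |4−4|=0 ≤ l₃=4 ≤ 4+4=8
parity: l₁+l₂+l₃ = 12 is even

m_sum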